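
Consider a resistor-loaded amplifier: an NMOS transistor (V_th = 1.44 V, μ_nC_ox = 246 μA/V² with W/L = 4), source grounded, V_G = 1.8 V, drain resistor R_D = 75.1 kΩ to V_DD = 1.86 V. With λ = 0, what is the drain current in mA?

V_GS = V_G = 1.8 V, so V_ov = 1.8 − 1.44 = 0.36 V.
k_n = μ_nC_ox · (W/L) = 0.984 mA/V².
Assume saturation: I_D = ½ k_n V_ov² = 0.5 × 0.984 × 0.36² = 0.0638 mA, giving V_DS = V_DD − I_D R_D = 1.86 − 0.0638 × 75.1 = -2.93 V.
But -2.93 V < V_ov = 0.36 V, so the device is actually in triode.
In triode I_D = k_n[V_ov V_DS − ½ V_DS²] and I_D = (V_DD − V_DS)/R_D. Equating: 36.9 V_DS² − 27.6 V_DS + 1.86 = 0, giving V_DS = 0.0749 V (the root below V_ov).
I_D = (1.86 − 0.0749) / 75.1 = 0.0238 mA.

I_D = 0.0238 mA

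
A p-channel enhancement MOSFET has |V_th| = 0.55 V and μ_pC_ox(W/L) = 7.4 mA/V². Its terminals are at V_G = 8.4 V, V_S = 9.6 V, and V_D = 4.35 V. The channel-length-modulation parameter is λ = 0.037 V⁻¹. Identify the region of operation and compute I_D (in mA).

V_SG = V_S − V_G = 9.6 − 8.4 = 1.2 V; V_SD = V_S − V_D = 9.6 − 4.35 = 5.25 V.
V_ov = V_SG − |V_th| = 1.2 − 0.55 = 0.65 V.
Since V_SD = 5.25 V ≥ V_ov = 0.65 V, the device is in saturation.
I_D = ½ k_p V_ov² (1 + λ V_SD) = 0.5 × 7.4 × 0.65² × (1 + 0.037 × 5.25) = 1.87 mA.

Saturation; I_D = 1.87 mA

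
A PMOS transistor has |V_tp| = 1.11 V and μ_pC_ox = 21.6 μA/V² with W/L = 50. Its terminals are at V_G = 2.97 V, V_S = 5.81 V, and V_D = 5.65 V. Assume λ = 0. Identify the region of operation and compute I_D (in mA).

V_SG = V_S − V_G = 5.81 − 2.97 = 2.84 V; V_SD = V_S − V_D = 5.81 − 5.65 = 0.16 V.
k_p = μ_pC_ox · (W/L) = 1.08 mA/V².
V_ov = V_SG − |V_tp| = 2.84 − 1.11 = 1.73 V.
Since V_SD = 0.16 V < V_ov = 1.73 V, the device is in the triode region.
I_D = k_p [V_ov · V_SD − ½ V_SD²] = 1.08 × [1.73 × 0.16 − 0.5 × 0.16²] = 0.285 mA.

Triode; I_D = 0.285 mA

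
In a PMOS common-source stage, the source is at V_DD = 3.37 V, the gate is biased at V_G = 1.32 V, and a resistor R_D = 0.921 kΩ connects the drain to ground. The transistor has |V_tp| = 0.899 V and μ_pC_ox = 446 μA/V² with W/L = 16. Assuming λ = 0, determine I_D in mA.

I_D = 3.13 mA

V_SG = V_DD − V_G = 3.37 − 1.32 = 2.05 V, so V_ov = 2.05 − 0.899 = 1.15 V.
k_p = μ_pC_ox · (W/L) = 7.136 mA/V².
Assume saturation: I_D = ½ k_p V_ov² = 0.5 × 7.136 × 1.15² = 4.73 mA, giving V_SD = V_DD − I_D R_D = 3.37 − 4.73 × 0.921 = -0.983 V.
But -0.983 V < V_ov = 1.15 V, so the device is actually in triode.
In triode I_D = k_p[V_ov V_SD − ½ V_SD²] and I_D = (V_DD − V_SD)/R_D. Equating: 3.29 V_SD² − 8.565 V_SD + 3.37 = 0, giving V_SD = 0.483 V (the root below V_ov).
I_D = (3.37 − 0.483) / 0.921 = 3.13 mA.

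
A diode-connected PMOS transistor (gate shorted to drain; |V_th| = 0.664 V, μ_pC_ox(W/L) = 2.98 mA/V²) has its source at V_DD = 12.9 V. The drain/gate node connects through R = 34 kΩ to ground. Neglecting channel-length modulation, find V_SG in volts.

V_SG = 1.15 V

With gate tied to drain, V_SG = V_SD ≥ V_SG − |V_th|, so the device is in saturation.
KCL at the drain: ½ k_p (V_SG − |V_th|)² = (V_DD − V_SG)/R.
Let x = V_SG − 0.664. Then 50.7 x² + x − 12.24 = 0, giving x = 0.482 V (positive root), so V_SG = 1.15 V.
I_D = (V_DD − V_SG)/R = (12.9 − 1.15) / 34 = 0.346 mA.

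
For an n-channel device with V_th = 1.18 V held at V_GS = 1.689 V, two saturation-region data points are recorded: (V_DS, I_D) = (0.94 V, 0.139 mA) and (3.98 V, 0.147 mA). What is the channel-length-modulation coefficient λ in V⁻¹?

λ = 0.0193 V⁻¹

With V_GS fixed, I_D ∝ (1 + λ V_DS) in saturation, so I_D2/I_D1 = (1 + λ V_DS2)/(1 + λ V_DS1).
0.147/0.139 = 1.058 = (1 + 3.98 λ)/(1 + 0.94 λ).
Solving: λ (I_D1 V_DS2 − I_D2 V_DS1) = I_D2 − I_D1, so λ = (0.147 − 0.139) / (0.139 × 3.98 − 0.147 × 0.94) = 0.008 / 0.415 = 0.0193 V⁻¹.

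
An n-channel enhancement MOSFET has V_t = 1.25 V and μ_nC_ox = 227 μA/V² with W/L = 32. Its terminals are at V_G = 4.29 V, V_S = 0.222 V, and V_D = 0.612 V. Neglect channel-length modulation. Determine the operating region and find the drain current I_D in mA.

V_GS = V_G − V_S = 4.29 − 0.222 = 4.07 V; V_DS = V_D − V_S = 0.612 − 0.222 = 0.39 V.
k_n = μ_nC_ox · (W/L) = 7.264 mA/V².
V_ov = V_GS − V_t = 4.07 − 1.25 = 2.82 V.
Since V_DS = 0.39 V < V_ov = 2.82 V, the device is in the triode region.
I_D = k_n [V_ov · V_DS − ½ V_DS²] = 7.264 × [2.82 × 0.39 − 0.5 × 0.39²] = 7.43 mA.

Triode; I_D = 7.43 mA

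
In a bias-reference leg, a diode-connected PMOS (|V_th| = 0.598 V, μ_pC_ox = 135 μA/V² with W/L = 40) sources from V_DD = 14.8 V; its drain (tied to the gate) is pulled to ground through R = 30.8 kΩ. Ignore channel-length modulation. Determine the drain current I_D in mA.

I_D = 0.448 mA

With gate tied to drain, V_SG = V_SD ≥ V_SG − |V_th|, so the device is in saturation.
k_p = μ_pC_ox · (W/L) = 5.4 mA/V².
KCL at the drain: ½ k_p (V_SG − |V_th|)² = (V_DD − V_SG)/R.
Let x = V_SG − 0.598. Then 83.2 x² + x − 14.2 = 0, giving x = 0.407 V (positive root), so V_SG = 1.01 V.
I_D = (V_DD − V_SG)/R = (14.8 − 1.01) / 30.8 = 0.448 mA.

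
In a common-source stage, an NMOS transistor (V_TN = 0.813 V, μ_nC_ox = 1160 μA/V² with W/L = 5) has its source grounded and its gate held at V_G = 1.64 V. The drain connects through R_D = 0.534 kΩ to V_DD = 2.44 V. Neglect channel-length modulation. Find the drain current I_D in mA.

I_D = 1.98 mA

V_GS = V_G = 1.64 V, so V_ov = 1.64 − 0.813 = 0.827 V.
k_n = μ_nC_ox · (W/L) = 5.8 mA/V².
Assume saturation: I_D = ½ k_n V_ov² = 0.5 × 5.8 × 0.827² = 1.98 mA, giving V_DS = V_DD − I_D R_D = 2.44 − 1.98 × 0.534 = 1.38 V.
V_DS = 1.38 V ≥ V_ov = 0.827 V, confirming saturation.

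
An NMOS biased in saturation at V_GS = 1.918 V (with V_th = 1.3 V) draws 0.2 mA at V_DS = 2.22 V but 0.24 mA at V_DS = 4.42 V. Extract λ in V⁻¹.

With V_GS fixed, I_D ∝ (1 + λ V_DS) in saturation, so I_D2/I_D1 = (1 + λ V_DS2)/(1 + λ V_DS1).
0.24/0.2 = 1.2 = (1 + 4.42 λ)/(1 + 2.22 λ).
Solving: λ (I_D1 V_DS2 − I_D2 V_DS1) = I_D2 − I_D1, so λ = (0.24 − 0.2) / (0.2 × 4.42 − 0.24 × 2.22) = 0.04 / 0.351 = 0.114 V⁻¹.

λ = 0.114 V⁻¹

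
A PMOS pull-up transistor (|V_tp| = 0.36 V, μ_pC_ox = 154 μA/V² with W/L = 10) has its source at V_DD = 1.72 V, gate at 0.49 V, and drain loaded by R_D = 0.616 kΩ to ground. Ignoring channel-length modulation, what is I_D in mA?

V_SG = V_DD − V_G = 1.72 − 0.49 = 1.23 V, so V_ov = 1.23 − 0.36 = 0.87 V.
k_p = μ_pC_ox · (W/L) = 1.54 mA/V².
Assume saturation: I_D = ½ k_p V_ov² = 0.5 × 1.54 × 0.87² = 0.583 mA, giving V_SD = V_DD − I_D R_D = 1.72 − 0.583 × 0.616 = 1.36 V.
V_SD = 1.36 V ≥ V_ov = 0.87 V, confirming saturation.

I_D = 0.583 mA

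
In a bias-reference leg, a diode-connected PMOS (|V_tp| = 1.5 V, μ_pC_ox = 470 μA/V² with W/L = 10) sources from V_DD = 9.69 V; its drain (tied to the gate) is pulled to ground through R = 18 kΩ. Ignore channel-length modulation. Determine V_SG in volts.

V_SG = 1.93 V

With gate tied to drain, V_SG = V_SD ≥ V_SG − |V_tp|, so the device is in saturation.
k_p = μ_pC_ox · (W/L) = 4.7 mA/V².
KCL at the drain: ½ k_p (V_SG − |V_tp|)² = (V_DD − V_SG)/R.
Let x = V_SG − 1.5. Then 42.3 x² + x − 8.19 = 0, giving x = 0.428 V (positive root), so V_SG = 1.93 V.
I_D = (V_DD − V_SG)/R = (9.69 − 1.93) / 18 = 0.431 mA.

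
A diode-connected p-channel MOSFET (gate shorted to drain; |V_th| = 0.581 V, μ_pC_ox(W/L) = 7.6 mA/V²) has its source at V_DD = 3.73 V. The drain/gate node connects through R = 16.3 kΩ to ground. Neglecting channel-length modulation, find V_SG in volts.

V_SG = 0.799 V

With gate tied to drain, V_SG = V_SD ≥ V_SG − |V_th|, so the device is in saturation.
KCL at the drain: ½ k_p (V_SG − |V_th|)² = (V_DD − V_SG)/R.
Let x = V_SG − 0.581. Then 61.9 x² + x − 3.149 = 0, giving x = 0.218 V (positive root), so V_SG = 0.799 V.
I_D = (V_DD − V_SG)/R = (3.73 − 0.799) / 16.3 = 0.18 mA.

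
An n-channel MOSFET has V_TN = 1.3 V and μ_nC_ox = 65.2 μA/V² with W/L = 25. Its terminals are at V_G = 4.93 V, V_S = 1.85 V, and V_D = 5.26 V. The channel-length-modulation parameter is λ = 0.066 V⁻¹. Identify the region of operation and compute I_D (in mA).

V_GS = V_G − V_S = 4.93 − 1.85 = 3.08 V; V_DS = V_D − V_S = 5.26 − 1.85 = 3.41 V.
k_n = μ_nC_ox · (W/L) = 1.63 mA/V².
V_ov = V_GS − V_TN = 3.08 − 1.3 = 1.78 V.
Since V_DS = 3.41 V ≥ V_ov = 1.78 V, the device is in saturation.
I_D = ½ k_n V_ov² (1 + λ V_DS) = 0.5 × 1.63 × 1.78² × (1 + 0.066 × 3.41) = 3.16 mA.

Saturation; I_D = 3.16 mA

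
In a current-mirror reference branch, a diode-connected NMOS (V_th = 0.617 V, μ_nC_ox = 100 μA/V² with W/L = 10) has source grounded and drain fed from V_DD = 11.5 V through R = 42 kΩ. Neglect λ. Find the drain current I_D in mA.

With gate tied to drain, V_GS = V_DS ≥ V_GS − V_th, so the device is in saturation.
k_n = μ_nC_ox · (W/L) = 1 mA/V².
KCL at the drain: ½ k_n (V_GS − V_th)² = (V_DD − V_GS)/R.
Let x = V_GS − 0.617. Then 21 x² + x − 10.88 = 0, giving x = 0.696 V (positive root), so V_GS = 1.31 V.
I_D = (V_DD − V_GS)/R = (11.5 − 1.31) / 42 = 0.243 mA.

I_D = 0.243 mA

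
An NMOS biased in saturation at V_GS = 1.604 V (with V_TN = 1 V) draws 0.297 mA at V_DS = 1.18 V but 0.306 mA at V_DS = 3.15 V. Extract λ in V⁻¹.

λ = 0.0157 V⁻¹

With V_GS fixed, I_D ∝ (1 + λ V_DS) in saturation, so I_D2/I_D1 = (1 + λ V_DS2)/(1 + λ V_DS1).
0.306/0.297 = 1.03 = (1 + 3.15 λ)/(1 + 1.18 λ).
Solving: λ (I_D1 V_DS2 − I_D2 V_DS1) = I_D2 − I_D1, so λ = (0.306 − 0.297) / (0.297 × 3.15 − 0.306 × 1.18) = 0.009 / 0.574 = 0.0157 V⁻¹.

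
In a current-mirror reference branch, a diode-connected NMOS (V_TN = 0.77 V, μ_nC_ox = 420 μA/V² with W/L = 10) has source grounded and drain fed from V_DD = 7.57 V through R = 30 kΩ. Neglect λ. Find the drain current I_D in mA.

I_D = 0.216 mA

With gate tied to drain, V_GS = V_DS ≥ V_GS − V_TN, so the device is in saturation.
k_n = μ_nC_ox · (W/L) = 4.2 mA/V².
KCL at the drain: ½ k_n (V_GS − V_TN)² = (V_DD − V_GS)/R.
Let x = V_GS − 0.77. Then 63 x² + x − 6.8 = 0, giving x = 0.321 V (positive root), so V_GS = 1.09 V.
I_D = (V_DD − V_GS)/R = (7.57 − 1.09) / 30 = 0.216 mA.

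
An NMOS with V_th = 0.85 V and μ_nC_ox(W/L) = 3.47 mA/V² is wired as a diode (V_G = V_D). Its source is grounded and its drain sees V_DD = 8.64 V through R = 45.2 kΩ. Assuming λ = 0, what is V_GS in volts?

With gate tied to drain, V_GS = V_DS ≥ V_GS − V_th, so the device is in saturation.
KCL at the drain: ½ k_n (V_GS − V_th)² = (V_DD − V_GS)/R.
Let x = V_GS − 0.85. Then 78.4 x² + x − 7.79 = 0, giving x = 0.309 V (positive root), so V_GS = 1.16 V.
I_D = (V_DD − V_GS)/R = (8.64 − 1.16) / 45.2 = 0.166 mA.

V_GS = 1.16 V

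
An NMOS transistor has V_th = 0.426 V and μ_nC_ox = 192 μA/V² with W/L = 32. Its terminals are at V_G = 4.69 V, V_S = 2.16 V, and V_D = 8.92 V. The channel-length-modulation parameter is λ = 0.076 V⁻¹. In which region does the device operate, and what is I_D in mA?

Saturation; I_D = 20.6 mA

V_GS = V_G − V_S = 4.69 − 2.16 = 2.53 V; V_DS = V_D − V_S = 8.92 − 2.16 = 6.76 V.
k_n = μ_nC_ox · (W/L) = 6.144 mA/V².
V_ov = V_GS − V_th = 2.53 − 0.426 = 2.1 V.
Since V_DS = 6.76 V ≥ V_ov = 2.1 V, the device is in saturation.
I_D = ½ k_n V_ov² (1 + λ V_DS) = 0.5 × 6.144 × 2.1² × (1 + 0.076 × 6.76) = 20.6 mA.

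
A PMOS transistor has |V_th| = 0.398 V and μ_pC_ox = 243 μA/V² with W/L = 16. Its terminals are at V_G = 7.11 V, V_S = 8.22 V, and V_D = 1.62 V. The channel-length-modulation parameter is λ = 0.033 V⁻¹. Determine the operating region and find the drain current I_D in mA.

Saturation; I_D = 1.20 mA

V_SG = V_S − V_G = 8.22 − 7.11 = 1.11 V; V_SD = V_S − V_D = 8.22 − 1.62 = 6.6 V.
k_p = μ_pC_ox · (W/L) = 3.888 mA/V².
V_ov = V_SG − |V_th| = 1.11 − 0.398 = 0.712 V.
Since V_SD = 6.6 V ≥ V_ov = 0.712 V, the device is in saturation.
I_D = ½ k_p V_ov² (1 + λ V_SD) = 0.5 × 3.888 × 0.712² × (1 + 0.033 × 6.6) = 1.2 mA.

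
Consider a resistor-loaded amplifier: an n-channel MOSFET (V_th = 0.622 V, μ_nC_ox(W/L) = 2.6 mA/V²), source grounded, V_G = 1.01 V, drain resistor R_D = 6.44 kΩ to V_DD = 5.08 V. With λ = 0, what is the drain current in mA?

I_D = 0.196 mA

V_GS = V_G = 1.01 V, so V_ov = 1.01 − 0.622 = 0.388 V.
Assume saturation: I_D = ½ k_n V_ov² = 0.5 × 2.6 × 0.388² = 0.196 mA, giving V_DS = V_DD − I_D R_D = 5.08 − 0.196 × 6.44 = 3.82 V.
V_DS = 3.82 V ≥ V_ov = 0.388 V, confirming saturation.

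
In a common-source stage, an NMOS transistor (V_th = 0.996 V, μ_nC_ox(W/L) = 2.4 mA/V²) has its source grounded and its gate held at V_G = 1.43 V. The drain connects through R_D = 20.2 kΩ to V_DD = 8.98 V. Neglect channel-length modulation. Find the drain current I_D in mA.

I_D = 0.226 mA

V_GS = V_G = 1.43 V, so V_ov = 1.43 − 0.996 = 0.434 V.
Assume saturation: I_D = ½ k_n V_ov² = 0.5 × 2.4 × 0.434² = 0.226 mA, giving V_DS = V_DD − I_D R_D = 8.98 − 0.226 × 20.2 = 4.41 V.
V_DS = 4.41 V ≥ V_ov = 0.434 V, confirming saturation.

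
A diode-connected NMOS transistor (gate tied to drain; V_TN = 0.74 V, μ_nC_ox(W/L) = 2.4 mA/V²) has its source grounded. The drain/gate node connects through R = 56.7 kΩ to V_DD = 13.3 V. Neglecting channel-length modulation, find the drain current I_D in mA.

I_D = 0.214 mA

With gate tied to drain, V_GS = V_DS ≥ V_GS − V_TN, so the device is in saturation.
KCL at the drain: ½ k_n (V_GS − V_TN)² = (V_DD − V_GS)/R.
Let x = V_GS − 0.74. Then 68 x² + x − 12.56 = 0, giving x = 0.422 V (positive root), so V_GS = 1.16 V.
I_D = (V_DD − V_GS)/R = (13.3 − 1.16) / 56.7 = 0.214 mA.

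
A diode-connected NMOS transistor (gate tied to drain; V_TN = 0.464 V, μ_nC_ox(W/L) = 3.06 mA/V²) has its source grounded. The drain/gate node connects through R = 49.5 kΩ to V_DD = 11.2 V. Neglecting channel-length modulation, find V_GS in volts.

With gate tied to drain, V_GS = V_DS ≥ V_GS − V_TN, so the device is in saturation.
KCL at the drain: ½ k_n (V_GS − V_TN)² = (V_DD − V_GS)/R.
Let x = V_GS − 0.464. Then 75.7 x² + x − 10.74 = 0, giving x = 0.37 V (positive root), so V_GS = 0.834 V.
I_D = (V_DD − V_GS)/R = (11.2 − 0.834) / 49.5 = 0.209 mA.

V_GS = 0.834 V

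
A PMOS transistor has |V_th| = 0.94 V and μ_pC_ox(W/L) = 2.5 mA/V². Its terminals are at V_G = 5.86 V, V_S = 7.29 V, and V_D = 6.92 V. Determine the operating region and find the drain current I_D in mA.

V_SG = V_S − V_G = 7.29 − 5.86 = 1.43 V; V_SD = V_S − V_D = 7.29 − 6.92 = 0.37 V.
V_ov = V_SG − |V_th| = 1.43 − 0.94 = 0.49 V.
Since V_SD = 0.37 V < V_ov = 0.49 V, the device is in the triode region.
I_D = k_p [V_ov · V_SD − ½ V_SD²] = 2.5 × [0.49 × 0.37 − 0.5 × 0.37²] = 0.282 mA.

Triode; I_D = 0.282 mA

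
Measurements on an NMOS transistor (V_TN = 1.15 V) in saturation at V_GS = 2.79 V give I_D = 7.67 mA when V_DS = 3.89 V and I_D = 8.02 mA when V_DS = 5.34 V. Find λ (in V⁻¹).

λ = 0.0359 V⁻¹

With V_GS fixed, I_D ∝ (1 + λ V_DS) in saturation, so I_D2/I_D1 = (1 + λ V_DS2)/(1 + λ V_DS1).
8.02/7.67 = 1.046 = (1 + 5.34 λ)/(1 + 3.89 λ).
Solving: λ (I_D1 V_DS2 − I_D2 V_DS1) = I_D2 − I_D1, so λ = (8.02 − 7.67) / (7.67 × 5.34 − 8.02 × 3.89) = 0.35 / 9.76 = 0.0359 V⁻¹.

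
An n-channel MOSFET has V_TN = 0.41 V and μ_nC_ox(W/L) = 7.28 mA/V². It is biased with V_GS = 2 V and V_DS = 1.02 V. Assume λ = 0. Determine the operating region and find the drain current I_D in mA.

Triode; I_D = 8.02 mA

V_ov = V_GS − V_TN = 2 − 0.41 = 1.59 V.
Since V_DS = 1.02 V < V_ov = 1.59 V, the device is in the triode region.
I_D = k_n [V_ov · V_DS − ½ V_DS²] = 7.28 × [1.59 × 1.02 − 0.5 × 1.02²] = 8.02 mA.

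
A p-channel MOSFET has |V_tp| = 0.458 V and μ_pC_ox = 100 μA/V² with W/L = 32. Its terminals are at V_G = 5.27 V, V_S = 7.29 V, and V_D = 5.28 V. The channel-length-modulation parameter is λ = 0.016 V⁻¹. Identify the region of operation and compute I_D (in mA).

V_SG = V_S − V_G = 7.29 − 5.27 = 2.02 V; V_SD = V_S − V_D = 7.29 − 5.28 = 2.01 V.
k_p = μ_pC_ox · (W/L) = 3.2 mA/V².
V_ov = V_SG − |V_tp| = 2.02 − 0.458 = 1.56 V.
Since V_SD = 2.01 V ≥ V_ov = 1.56 V, the device is in saturation.
I_D = ½ k_p V_ov² (1 + λ V_SD) = 0.5 × 3.2 × 1.56² × (1 + 0.016 × 2.01) = 4.03 mA.

Saturation; I_D = 4.03 mA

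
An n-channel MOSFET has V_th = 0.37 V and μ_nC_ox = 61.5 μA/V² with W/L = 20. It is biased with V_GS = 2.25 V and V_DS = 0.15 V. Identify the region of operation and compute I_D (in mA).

Triode; I_D = 0.333 mA

k_n = μ_nC_ox · (W/L) = 1.23 mA/V².
V_ov = V_GS − V_th = 2.25 − 0.37 = 1.88 V.
Since V_DS = 0.15 V < V_ov = 1.88 V, the device is in the triode region.
I_D = k_n [V_ov · V_DS − ½ V_DS²] = 1.23 × [1.88 × 0.15 − 0.5 × 0.15²] = 0.333 mA.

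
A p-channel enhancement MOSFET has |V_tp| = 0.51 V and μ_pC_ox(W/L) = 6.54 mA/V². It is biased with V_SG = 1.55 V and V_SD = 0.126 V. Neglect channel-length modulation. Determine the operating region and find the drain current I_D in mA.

V_ov = V_SG − |V_tp| = 1.55 − 0.51 = 1.04 V.
Since V_SD = 0.126 V < V_ov = 1.04 V, the device is in the triode region.
I_D = k_p [V_ov · V_SD − ½ V_SD²] = 6.54 × [1.04 × 0.126 − 0.5 × 0.126²] = 0.805 mA.

Triode; I_D = 0.805 mA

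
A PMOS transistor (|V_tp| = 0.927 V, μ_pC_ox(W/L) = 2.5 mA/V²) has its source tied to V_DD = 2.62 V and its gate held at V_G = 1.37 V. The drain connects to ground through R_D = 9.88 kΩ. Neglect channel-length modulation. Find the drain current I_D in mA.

I_D = 0.130 mA

V_SG = V_DD − V_G = 2.62 − 1.37 = 1.25 V, so V_ov = 1.25 − 0.927 = 0.323 V.
Assume saturation: I_D = ½ k_p V_ov² = 0.5 × 2.5 × 0.323² = 0.13 mA, giving V_SD = V_DD − I_D R_D = 2.62 − 0.13 × 9.88 = 1.33 V.
V_SD = 1.33 V ≥ V_ov = 0.323 V, confirming saturation.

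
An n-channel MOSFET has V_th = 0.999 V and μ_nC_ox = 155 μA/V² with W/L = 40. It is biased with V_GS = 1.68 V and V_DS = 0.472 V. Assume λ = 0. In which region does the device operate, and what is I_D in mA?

k_n = μ_nC_ox · (W/L) = 6.2 mA/V².
V_ov = V_GS − V_th = 1.68 − 0.999 = 0.681 V.
Since V_DS = 0.472 V < V_ov = 0.681 V, the device is in the triode region.
I_D = k_n [V_ov · V_DS − ½ V_DS²] = 6.2 × [0.681 × 0.472 − 0.5 × 0.472²] = 1.3 mA.

Triode; I_D = 1.30 mA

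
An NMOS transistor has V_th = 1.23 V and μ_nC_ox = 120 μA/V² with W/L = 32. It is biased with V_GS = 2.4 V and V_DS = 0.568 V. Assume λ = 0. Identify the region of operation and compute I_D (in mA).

Triode; I_D = 1.93 mA

k_n = μ_nC_ox · (W/L) = 3.84 mA/V².
V_ov = V_GS − V_th = 2.4 − 1.23 = 1.17 V.
Since V_DS = 0.568 V < V_ov = 1.17 V, the device is in the triode region.
I_D = k_n [V_ov · V_DS − ½ V_DS²] = 3.84 × [1.17 × 0.568 − 0.5 × 0.568²] = 1.93 mA.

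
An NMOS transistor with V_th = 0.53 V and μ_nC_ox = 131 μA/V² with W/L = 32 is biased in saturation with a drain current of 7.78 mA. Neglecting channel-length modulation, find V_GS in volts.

k_n = μ_nC_ox · (W/L) = 4.192 mA/V².
In saturation I_D = ½ k_n (V_GS − V_th)², so V_GS − V_th = √(2 I_D / k_n) = √(2 × 7.78 / 4.192) = 1.93 V.
V_GS = 0.53 + 1.93 = 2.46 V.

V_GS = 2.46 V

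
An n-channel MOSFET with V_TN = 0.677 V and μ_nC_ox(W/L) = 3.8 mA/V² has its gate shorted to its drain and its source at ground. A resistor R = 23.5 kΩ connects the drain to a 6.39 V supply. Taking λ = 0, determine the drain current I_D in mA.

I_D = 0.228 mA

With gate tied to drain, V_GS = V_DS ≥ V_GS − V_TN, so the device is in saturation.
KCL at the drain: ½ k_n (V_GS − V_TN)² = (V_DD − V_GS)/R.
Let x = V_GS − 0.677. Then 44.6 x² + x − 5.713 = 0, giving x = 0.347 V (positive root), so V_GS = 1.02 V.
I_D = (V_DD − V_GS)/R = (6.39 − 1.02) / 23.5 = 0.228 mA.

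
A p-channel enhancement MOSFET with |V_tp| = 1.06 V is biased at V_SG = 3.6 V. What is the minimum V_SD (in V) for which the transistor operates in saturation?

The boundary between triode and saturation is V_SD = V_SG − |V_tp| = V_ov.
V_ov = 3.6 − 1.06 = 2.54 V.

V_SD,sat = 2.54 V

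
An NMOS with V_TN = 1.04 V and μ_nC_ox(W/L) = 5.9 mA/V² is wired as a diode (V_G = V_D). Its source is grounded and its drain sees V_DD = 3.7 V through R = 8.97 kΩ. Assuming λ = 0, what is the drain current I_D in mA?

With gate tied to drain, V_GS = V_DS ≥ V_GS − V_TN, so the device is in saturation.
KCL at the drain: ½ k_n (V_GS − V_TN)² = (V_DD − V_GS)/R.
Let x = V_GS − 1.04. Then 26.5 x² + x − 2.66 = 0, giving x = 0.299 V (positive root), so V_GS = 1.34 V.
I_D = (V_DD − V_GS)/R = (3.7 − 1.34) / 8.97 = 0.263 mA.

I_D = 0.263 mA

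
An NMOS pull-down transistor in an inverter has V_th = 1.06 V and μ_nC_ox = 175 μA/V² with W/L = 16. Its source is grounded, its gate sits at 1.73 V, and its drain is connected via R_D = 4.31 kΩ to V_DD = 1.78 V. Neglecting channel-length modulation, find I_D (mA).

V_GS = V_G = 1.73 V, so V_ov = 1.73 − 1.06 = 0.67 V.
k_n = μ_nC_ox · (W/L) = 2.8 mA/V².
Assume saturation: I_D = ½ k_n V_ov² = 0.5 × 2.8 × 0.67² = 0.628 mA, giving V_DS = V_DD − I_D R_D = 1.78 − 0.628 × 4.31 = -0.929 V.
But -0.929 V < V_ov = 0.67 V, so the device is actually in triode.
In triode I_D = k_n[V_ov V_DS − ½ V_DS²] and I_D = (V_DD − V_DS)/R_D. Equating: 6.03 V_DS² − 9.086 V_DS + 1.78 = 0, giving V_DS = 0.232 V (the root below V_ov).
I_D = (1.78 − 0.232) / 4.31 = 0.359 mA.

I_D = 0.359 mA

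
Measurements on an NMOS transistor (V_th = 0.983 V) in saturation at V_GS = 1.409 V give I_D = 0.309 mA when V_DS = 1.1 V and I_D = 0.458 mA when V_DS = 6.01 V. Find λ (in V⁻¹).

λ = 0.110 V⁻¹

With V_GS fixed, I_D ∝ (1 + λ V_DS) in saturation, so I_D2/I_D1 = (1 + λ V_DS2)/(1 + λ V_DS1).
0.458/0.309 = 1.482 = (1 + 6.01 λ)/(1 + 1.1 λ).
Solving: λ (I_D1 V_DS2 − I_D2 V_DS1) = I_D2 − I_D1, so λ = (0.458 − 0.309) / (0.309 × 6.01 − 0.458 × 1.1) = 0.149 / 1.35 = 0.11 V⁻¹.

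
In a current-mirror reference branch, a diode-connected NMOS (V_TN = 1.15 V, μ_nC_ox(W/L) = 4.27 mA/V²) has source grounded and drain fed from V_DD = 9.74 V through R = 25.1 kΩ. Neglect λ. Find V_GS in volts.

V_GS = 1.54 V

With gate tied to drain, V_GS = V_DS ≥ V_GS − V_TN, so the device is in saturation.
KCL at the drain: ½ k_n (V_GS − V_TN)² = (V_DD − V_GS)/R.
Let x = V_GS − 1.15. Then 53.6 x² + x − 8.59 = 0, giving x = 0.391 V (positive root), so V_GS = 1.54 V.
I_D = (V_DD − V_GS)/R = (9.74 − 1.54) / 25.1 = 0.327 mA.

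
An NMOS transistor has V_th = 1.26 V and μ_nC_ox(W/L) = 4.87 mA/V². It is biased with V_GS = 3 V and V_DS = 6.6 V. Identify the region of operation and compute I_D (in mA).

Saturation; I_D = 7.37 mA

V_ov = V_GS − V_th = 3 − 1.26 = 1.74 V.
Since V_DS = 6.6 V ≥ V_ov = 1.74 V, the device is in saturation.
I_D = ½ k_n V_ov² = 0.5 × 4.87 × 1.74² = 7.37 mA.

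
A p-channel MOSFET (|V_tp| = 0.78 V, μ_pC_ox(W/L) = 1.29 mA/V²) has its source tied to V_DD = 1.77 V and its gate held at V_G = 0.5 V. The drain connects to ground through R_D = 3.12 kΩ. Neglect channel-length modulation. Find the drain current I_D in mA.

I_D = 0.155 mA

V_SG = V_DD − V_G = 1.77 − 0.5 = 1.27 V, so V_ov = 1.27 − 0.78 = 0.49 V.
Assume saturation: I_D = ½ k_p V_ov² = 0.5 × 1.29 × 0.49² = 0.155 mA, giving V_SD = V_DD − I_D R_D = 1.77 − 0.155 × 3.12 = 1.29 V.
V_SD = 1.29 V ≥ V_ov = 0.49 V, confirming saturation.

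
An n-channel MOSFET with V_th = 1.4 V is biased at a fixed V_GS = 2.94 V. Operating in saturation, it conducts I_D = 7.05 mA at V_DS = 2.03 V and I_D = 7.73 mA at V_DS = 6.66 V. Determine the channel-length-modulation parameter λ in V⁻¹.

λ = 0.0218 V⁻¹

With V_GS fixed, I_D ∝ (1 + λ V_DS) in saturation, so I_D2/I_D1 = (1 + λ V_DS2)/(1 + λ V_DS1).
7.73/7.05 = 1.096 = (1 + 6.66 λ)/(1 + 2.03 λ).
Solving: λ (I_D1 V_DS2 − I_D2 V_DS1) = I_D2 − I_D1, so λ = (7.73 − 7.05) / (7.05 × 6.66 − 7.73 × 2.03) = 0.68 / 31.3 = 0.0218 V⁻¹.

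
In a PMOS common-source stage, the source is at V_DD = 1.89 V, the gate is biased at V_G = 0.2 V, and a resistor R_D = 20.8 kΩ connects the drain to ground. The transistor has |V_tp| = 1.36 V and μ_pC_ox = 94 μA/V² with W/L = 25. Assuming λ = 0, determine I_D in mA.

V_SG = V_DD − V_G = 1.89 − 0.2 = 1.69 V, so V_ov = 1.69 − 1.36 = 0.33 V.
k_p = μ_pC_ox · (W/L) = 2.35 mA/V².
Assume saturation: I_D = ½ k_p V_ov² = 0.5 × 2.35 × 0.33² = 0.128 mA, giving V_SD = V_DD − I_D R_D = 1.89 − 0.128 × 20.8 = -0.772 V.
But -0.772 V < V_ov = 0.33 V, so the device is actually in triode.
In triode I_D = k_p[V_ov V_SD − ½ V_SD²] and I_D = (V_DD − V_SD)/R_D. Equating: 24.4 V_SD² − 17.13 V_SD + 1.89 = 0, giving V_SD = 0.137 V (the root below V_ov).
I_D = (1.89 − 0.137) / 20.8 = 0.0843 mA.

I_D = 0.0843 mA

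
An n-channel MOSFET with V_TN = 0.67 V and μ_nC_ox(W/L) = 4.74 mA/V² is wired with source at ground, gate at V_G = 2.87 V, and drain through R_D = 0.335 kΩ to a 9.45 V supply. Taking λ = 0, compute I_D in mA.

V_GS = V_G = 2.87 V, so V_ov = 2.87 − 0.67 = 2.2 V.
Assume saturation: I_D = ½ k_n V_ov² = 0.5 × 4.74 × 2.2² = 11.5 mA, giving V_DS = V_DD − I_D R_D = 9.45 − 11.5 × 0.335 = 5.61 V.
V_DS = 5.61 V ≥ V_ov = 2.2 V, confirming saturation.

I_D = 11.5 mA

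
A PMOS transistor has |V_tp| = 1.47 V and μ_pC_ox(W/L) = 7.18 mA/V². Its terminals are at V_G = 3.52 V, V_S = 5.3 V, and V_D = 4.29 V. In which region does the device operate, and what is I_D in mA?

Saturation; I_D = 0.345 mA

V_SG = V_S − V_G = 5.3 − 3.52 = 1.78 V; V_SD = V_S − V_D = 5.3 − 4.29 = 1.01 V.
V_ov = V_SG − |V_tp| = 1.78 − 1.47 = 0.31 V.
Since V_SD = 1.01 V ≥ V_ov = 0.31 V, the device is in saturation.
I_D = ½ k_p V_ov² = 0.5 × 7.18 × 0.31² = 0.345 mA.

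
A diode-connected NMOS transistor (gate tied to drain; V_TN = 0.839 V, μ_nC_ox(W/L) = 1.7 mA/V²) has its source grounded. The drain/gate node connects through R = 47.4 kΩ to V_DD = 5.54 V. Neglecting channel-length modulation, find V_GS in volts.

With gate tied to drain, V_GS = V_DS ≥ V_GS − V_TN, so the device is in saturation.
KCL at the drain: ½ k_n (V_GS − V_TN)² = (V_DD − V_GS)/R.
Let x = V_GS − 0.839. Then 40.3 x² + x − 4.701 = 0, giving x = 0.329 V (positive root), so V_GS = 1.17 V.
I_D = (V_DD − V_GS)/R = (5.54 − 1.17) / 47.4 = 0.0922 mA.

V_GS = 1.17 V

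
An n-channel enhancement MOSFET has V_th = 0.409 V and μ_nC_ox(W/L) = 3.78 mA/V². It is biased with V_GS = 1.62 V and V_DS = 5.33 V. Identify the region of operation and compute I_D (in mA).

Saturation; I_D = 2.77 mA

V_ov = V_GS − V_th = 1.62 − 0.409 = 1.21 V.
Since V_DS = 5.33 V ≥ V_ov = 1.21 V, the device is in saturation.
I_D = ½ k_n V_ov² = 0.5 × 3.78 × 1.21² = 2.77 mA.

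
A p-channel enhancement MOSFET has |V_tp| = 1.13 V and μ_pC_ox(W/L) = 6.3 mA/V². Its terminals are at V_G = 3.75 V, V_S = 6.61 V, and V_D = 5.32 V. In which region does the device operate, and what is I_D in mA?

Triode; I_D = 8.82 mA

V_SG = V_S − V_G = 6.61 − 3.75 = 2.86 V; V_SD = V_S − V_D = 6.61 − 5.32 = 1.29 V.
V_ov = V_SG − |V_tp| = 2.86 − 1.13 = 1.73 V.
Since V_SD = 1.29 V < V_ov = 1.73 V, the device is in the triode region.
I_D = k_p [V_ov · V_SD − ½ V_SD²] = 6.3 × [1.73 × 1.29 − 0.5 × 1.29²] = 8.82 mA.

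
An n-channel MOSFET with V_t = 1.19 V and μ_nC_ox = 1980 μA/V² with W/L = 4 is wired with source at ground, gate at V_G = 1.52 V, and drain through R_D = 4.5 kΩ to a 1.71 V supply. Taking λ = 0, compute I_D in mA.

V_GS = V_G = 1.52 V, so V_ov = 1.52 − 1.19 = 0.33 V.
k_n = μ_nC_ox · (W/L) = 7.92 mA/V².
Assume saturation: I_D = ½ k_n V_ov² = 0.5 × 7.92 × 0.33² = 0.431 mA, giving V_DS = V_DD − I_D R_D = 1.71 − 0.431 × 4.5 = -0.231 V.
But -0.231 V < V_ov = 0.33 V, so the device is actually in triode.
In triode I_D = k_n[V_ov V_DS − ½ V_DS²] and I_D = (V_DD − V_DS)/R_D. Equating: 17.8 V_DS² − 12.76 V_DS + 1.71 = 0, giving V_DS = 0.178 V (the root below V_ov).
I_D = (1.71 − 0.178) / 4.5 = 0.34 mA.

I_D = 0.340 mA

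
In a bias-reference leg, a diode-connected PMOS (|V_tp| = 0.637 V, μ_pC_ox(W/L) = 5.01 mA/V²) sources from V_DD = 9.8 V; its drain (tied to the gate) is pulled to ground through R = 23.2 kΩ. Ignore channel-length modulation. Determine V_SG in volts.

V_SG = 1.03 V

With gate tied to drain, V_SG = V_SD ≥ V_SG − |V_tp|, so the device is in saturation.
KCL at the drain: ½ k_p (V_SG − |V_tp|)² = (V_DD − V_SG)/R.
Let x = V_SG − 0.637. Then 58.1 x² + x − 9.163 = 0, giving x = 0.389 V (positive root), so V_SG = 1.03 V.
I_D = (V_DD − V_SG)/R = (9.8 − 1.03) / 23.2 = 0.378 mA.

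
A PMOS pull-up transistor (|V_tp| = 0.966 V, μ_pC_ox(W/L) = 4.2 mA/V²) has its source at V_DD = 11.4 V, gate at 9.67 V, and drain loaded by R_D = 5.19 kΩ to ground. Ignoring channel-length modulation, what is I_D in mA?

V_SG = V_DD − V_G = 11.4 − 9.67 = 1.73 V, so V_ov = 1.73 − 0.966 = 0.764 V.
Assume saturation: I_D = ½ k_p V_ov² = 0.5 × 4.2 × 0.764² = 1.23 mA, giving V_SD = V_DD − I_D R_D = 11.4 − 1.23 × 5.19 = 5.04 V.
V_SD = 5.04 V ≥ V_ov = 0.764 V, confirming saturation.

I_D = 1.23 mA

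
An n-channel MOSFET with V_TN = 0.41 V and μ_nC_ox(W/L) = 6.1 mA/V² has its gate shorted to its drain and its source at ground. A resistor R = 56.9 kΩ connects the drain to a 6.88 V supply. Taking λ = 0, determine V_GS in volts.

With gate tied to drain, V_GS = V_DS ≥ V_GS − V_TN, so the device is in saturation.
KCL at the drain: ½ k_n (V_GS − V_TN)² = (V_DD − V_GS)/R.
Let x = V_GS − 0.41. Then 174 x² + x − 6.47 = 0, giving x = 0.19 V (positive root), so V_GS = 0.6 V.
I_D = (V_DD − V_GS)/R = (6.88 − 0.6) / 56.9 = 0.11 mA.

V_GS = 0.600 V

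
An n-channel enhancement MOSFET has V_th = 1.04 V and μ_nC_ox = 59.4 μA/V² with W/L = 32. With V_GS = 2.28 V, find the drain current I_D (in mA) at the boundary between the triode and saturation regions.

I_D = 1.46 mA

At the boundary V_DS = V_ov = V_GS − V_th = 2.28 − 1.04 = 1.24 V.
k_n = μ_nC_ox · (W/L) = 1.901 mA/V².
I_D = ½ k_n V_ov² = 0.5 × 1.901 × 1.24² = 1.46 mA.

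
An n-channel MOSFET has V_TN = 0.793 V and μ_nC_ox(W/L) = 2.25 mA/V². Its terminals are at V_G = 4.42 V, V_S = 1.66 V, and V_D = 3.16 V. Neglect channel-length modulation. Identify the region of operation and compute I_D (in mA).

V_GS = V_G − V_S = 4.42 − 1.66 = 2.76 V; V_DS = V_D − V_S = 3.16 − 1.66 = 1.5 V.
V_ov = V_GS − V_TN = 2.76 − 0.793 = 1.97 V.
Since V_DS = 1.5 V < V_ov = 1.97 V, the device is in the triode region.
I_D = k_n [V_ov · V_DS − ½ V_DS²] = 2.25 × [1.97 × 1.5 − 0.5 × 1.5²] = 4.11 mA.

Triode; I_D = 4.11 mA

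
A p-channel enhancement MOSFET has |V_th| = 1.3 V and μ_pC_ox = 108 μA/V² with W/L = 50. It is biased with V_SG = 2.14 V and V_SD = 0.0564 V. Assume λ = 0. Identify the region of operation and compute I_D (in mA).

Triode; I_D = 0.247 mA

k_p = μ_pC_ox · (W/L) = 5.4 mA/V².
V_ov = V_SG − |V_th| = 2.14 − 1.3 = 0.84 V.
Since V_SD = 0.0564 V < V_ov = 0.84 V, the device is in the triode region.
I_D = k_p [V_ov · V_SD − ½ V_SD²] = 5.4 × [0.84 × 0.0564 − 0.5 × 0.0564²] = 0.247 mA.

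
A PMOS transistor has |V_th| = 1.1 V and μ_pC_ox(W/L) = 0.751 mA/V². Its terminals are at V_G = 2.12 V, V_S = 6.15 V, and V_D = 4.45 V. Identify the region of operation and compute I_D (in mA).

Triode; I_D = 2.66 mA

V_SG = V_S − V_G = 6.15 − 2.12 = 4.03 V; V_SD = V_S − V_D = 6.15 − 4.45 = 1.7 V.
V_ov = V_SG − |V_th| = 4.03 − 1.1 = 2.93 V.
Since V_SD = 1.7 V < V_ov = 2.93 V, the device is in the triode region.
I_D = k_p [V_ov · V_SD − ½ V_SD²] = 0.751 × [2.93 × 1.7 − 0.5 × 1.7²] = 2.66 mA.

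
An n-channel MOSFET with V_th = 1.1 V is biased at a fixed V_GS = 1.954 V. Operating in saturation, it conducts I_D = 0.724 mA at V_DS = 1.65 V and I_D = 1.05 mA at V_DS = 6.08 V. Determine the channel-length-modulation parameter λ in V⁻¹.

With V_GS fixed, I_D ∝ (1 + λ V_DS) in saturation, so I_D2/I_D1 = (1 + λ V_DS2)/(1 + λ V_DS1).
1.05/0.724 = 1.45 = (1 + 6.08 λ)/(1 + 1.65 λ).
Solving: λ (I_D1 V_DS2 − I_D2 V_DS1) = I_D2 − I_D1, so λ = (1.05 − 0.724) / (0.724 × 6.08 − 1.05 × 1.65) = 0.326 / 2.67 = 0.122 V⁻¹.

λ = 0.122 V⁻¹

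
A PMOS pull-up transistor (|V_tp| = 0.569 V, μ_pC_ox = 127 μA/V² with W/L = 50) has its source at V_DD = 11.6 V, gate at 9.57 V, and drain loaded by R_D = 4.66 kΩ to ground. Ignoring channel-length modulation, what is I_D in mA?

V_SG = V_DD − V_G = 11.6 − 9.57 = 2.03 V, so V_ov = 2.03 − 0.569 = 1.46 V.
k_p = μ_pC_ox · (W/L) = 6.35 mA/V².
Assume saturation: I_D = ½ k_p V_ov² = 0.5 × 6.35 × 1.46² = 6.78 mA, giving V_SD = V_DD − I_D R_D = 11.6 − 6.78 × 4.66 = -20 V.
But -20 V < V_ov = 1.46 V, so the device is actually in triode.
In triode I_D = k_p[V_ov V_SD − ½ V_SD²] and I_D = (V_DD − V_SD)/R_D. Equating: 14.8 V_SD² − 44.23 V_SD + 11.6 = 0, giving V_SD = 0.29 V (the root below V_ov).
I_D = (11.6 − 0.29) / 4.66 = 2.43 mA.

I_D = 2.43 mA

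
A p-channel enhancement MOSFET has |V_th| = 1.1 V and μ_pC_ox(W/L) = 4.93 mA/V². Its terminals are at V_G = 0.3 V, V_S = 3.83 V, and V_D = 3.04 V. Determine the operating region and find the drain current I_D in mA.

Triode; I_D = 7.93 mA

V_SG = V_S − V_G = 3.83 − 0.3 = 3.53 V; V_SD = V_S − V_D = 3.83 − 3.04 = 0.79 V.
V_ov = V_SG − |V_th| = 3.53 − 1.1 = 2.43 V.
Since V_SD = 0.79 V < V_ov = 2.43 V, the device is in the triode region.
I_D = k_p [V_ov · V_SD − ½ V_SD²] = 4.93 × [2.43 × 0.79 − 0.5 × 0.79²] = 7.93 mA.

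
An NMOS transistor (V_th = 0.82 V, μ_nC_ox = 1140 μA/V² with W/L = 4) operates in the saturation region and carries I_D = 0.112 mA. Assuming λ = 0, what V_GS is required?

k_n = μ_nC_ox · (W/L) = 4.56 mA/V².
In saturation I_D = ½ k_n (V_GS − V_th)², so V_GS − V_th = √(2 I_D / k_n) = √(2 × 0.112 / 4.56) = 0.222 V.
V_GS = 0.82 + 0.222 = 1.04 V.

V_GS = 1.04 V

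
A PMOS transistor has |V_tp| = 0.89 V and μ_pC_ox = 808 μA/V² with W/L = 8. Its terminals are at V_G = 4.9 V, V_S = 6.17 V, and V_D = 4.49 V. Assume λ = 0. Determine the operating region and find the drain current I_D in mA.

V_SG = V_S − V_G = 6.17 − 4.9 = 1.27 V; V_SD = V_S − V_D = 6.17 − 4.49 = 1.68 V.
k_p = μ_pC_ox · (W/L) = 6.464 mA/V².
V_ov = V_SG − |V_tp| = 1.27 − 0.89 = 0.38 V.
Since V_SD = 1.68 V ≥ V_ov = 0.38 V, the device is in saturation.
I_D = ½ k_p V_ov² = 0.5 × 6.464 × 0.38² = 0.467 mA.

Saturation; I_D = 0.467 mA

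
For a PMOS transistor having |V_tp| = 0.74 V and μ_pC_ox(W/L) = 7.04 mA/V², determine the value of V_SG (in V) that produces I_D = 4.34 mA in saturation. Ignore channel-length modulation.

V_SG = 1.85 V

In saturation I_D = ½ k_p (V_SG − |V_tp|)², so V_SG − |V_tp| = √(2 I_D / k_p) = √(2 × 4.34 / 7.04) = 1.11 V.
V_SG = 0.74 + 1.11 = 1.85 V.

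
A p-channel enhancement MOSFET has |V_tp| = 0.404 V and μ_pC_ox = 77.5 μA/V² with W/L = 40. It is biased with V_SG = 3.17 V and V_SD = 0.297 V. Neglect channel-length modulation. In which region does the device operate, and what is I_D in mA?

k_p = μ_pC_ox · (W/L) = 3.1 mA/V².
V_ov = V_SG − |V_tp| = 3.17 − 0.404 = 2.77 V.
Since V_SD = 0.297 V < V_ov = 2.77 V, the device is in the triode region.
I_D = k_p [V_ov · V_SD − ½ V_SD²] = 3.1 × [2.77 × 0.297 − 0.5 × 0.297²] = 2.41 mA.

Triode; I_D = 2.41 mA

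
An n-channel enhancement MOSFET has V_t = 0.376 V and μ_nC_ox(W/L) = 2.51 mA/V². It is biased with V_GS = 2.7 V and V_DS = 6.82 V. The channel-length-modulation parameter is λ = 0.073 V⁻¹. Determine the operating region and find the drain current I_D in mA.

Saturation; I_D = 10.2 mA

V_ov = V_GS − V_t = 2.7 − 0.376 = 2.32 V.
Since V_DS = 6.82 V ≥ V_ov = 2.32 V, the device is in saturation.
I_D = ½ k_n V_ov² (1 + λ V_DS) = 0.5 × 2.51 × 2.32² × (1 + 0.073 × 6.82) = 10.2 mA.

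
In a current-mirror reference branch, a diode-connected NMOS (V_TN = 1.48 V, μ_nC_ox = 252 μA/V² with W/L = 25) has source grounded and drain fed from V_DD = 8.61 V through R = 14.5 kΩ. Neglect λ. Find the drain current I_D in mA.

With gate tied to drain, V_GS = V_DS ≥ V_GS − V_TN, so the device is in saturation.
k_n = μ_nC_ox · (W/L) = 6.3 mA/V².
KCL at the drain: ½ k_n (V_GS − V_TN)² = (V_DD − V_GS)/R.
Let x = V_GS − 1.48. Then 45.7 x² + x − 7.13 = 0, giving x = 0.384 V (positive root), so V_GS = 1.86 V.
I_D = (V_DD − V_GS)/R = (8.61 − 1.86) / 14.5 = 0.465 mA.

I_D = 0.465 mA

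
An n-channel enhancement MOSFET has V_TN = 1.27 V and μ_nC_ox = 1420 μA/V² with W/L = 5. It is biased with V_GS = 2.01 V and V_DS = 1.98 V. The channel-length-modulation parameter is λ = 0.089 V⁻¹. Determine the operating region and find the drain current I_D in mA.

Saturation; I_D = 2.29 mA

k_n = μ_nC_ox · (W/L) = 7.1 mA/V².
V_ov = V_GS − V_TN = 2.01 − 1.27 = 0.74 V.
Since V_DS = 1.98 V ≥ V_ov = 0.74 V, the device is in saturation.
I_D = ½ k_n V_ov² (1 + λ V_DS) = 0.5 × 7.1 × 0.74² × (1 + 0.089 × 1.98) = 2.29 mA.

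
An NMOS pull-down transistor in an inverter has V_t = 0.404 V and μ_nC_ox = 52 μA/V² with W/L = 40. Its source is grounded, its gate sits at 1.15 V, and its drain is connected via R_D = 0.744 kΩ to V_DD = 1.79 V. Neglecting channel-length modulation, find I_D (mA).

V_GS = V_G = 1.15 V, so V_ov = 1.15 − 0.404 = 0.746 V.
k_n = μ_nC_ox · (W/L) = 2.08 mA/V².
Assume saturation: I_D = ½ k_n V_ov² = 0.5 × 2.08 × 0.746² = 0.579 mA, giving V_DS = V_DD − I_D R_D = 1.79 − 0.579 × 0.744 = 1.36 V.
V_DS = 1.36 V ≥ V_ov = 0.746 V, confirming saturation.

I_D = 0.579 mA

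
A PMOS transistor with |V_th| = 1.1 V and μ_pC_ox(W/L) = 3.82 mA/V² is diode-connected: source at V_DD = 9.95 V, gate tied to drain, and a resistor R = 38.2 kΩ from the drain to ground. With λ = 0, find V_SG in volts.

With gate tied to drain, V_SG = V_SD ≥ V_SG − |V_th|, so the device is in saturation.
KCL at the drain: ½ k_p (V_SG − |V_th|)² = (V_DD − V_SG)/R.
Let x = V_SG − 1.1. Then 73 x² + x − 8.85 = 0, giving x = 0.341 V (positive root), so V_SG = 1.44 V.
I_D = (V_DD − V_SG)/R = (9.95 − 1.44) / 38.2 = 0.223 mA.

V_SG = 1.44 V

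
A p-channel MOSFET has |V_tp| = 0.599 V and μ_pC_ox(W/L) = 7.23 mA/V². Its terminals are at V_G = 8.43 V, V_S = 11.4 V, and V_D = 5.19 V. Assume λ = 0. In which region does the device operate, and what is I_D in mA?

V_SG = V_S − V_G = 11.4 − 8.43 = 2.97 V; V_SD = V_S − V_D = 11.4 − 5.19 = 6.21 V.
V_ov = V_SG − |V_tp| = 2.97 − 0.599 = 2.37 V.
Since V_SD = 6.21 V ≥ V_ov = 2.37 V, the device is in saturation.
I_D = ½ k_p V_ov² = 0.5 × 7.23 × 2.37² = 20.3 mA.

Saturation; I_D = 20.3 mA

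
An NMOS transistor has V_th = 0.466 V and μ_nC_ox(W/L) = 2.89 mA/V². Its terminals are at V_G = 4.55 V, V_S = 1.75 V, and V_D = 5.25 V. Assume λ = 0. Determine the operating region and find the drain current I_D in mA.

V_GS = V_G − V_S = 4.55 − 1.75 = 2.8 V; V_DS = V_D − V_S = 5.25 − 1.75 = 3.5 V.
V_ov = V_GS − V_th = 2.8 − 0.466 = 2.33 V.
Since V_DS = 3.5 V ≥ V_ov = 2.33 V, the device is in saturation.
I_D = ½ k_n V_ov² = 0.5 × 2.89 × 2.33² = 7.87 mA.

Saturation; I_D = 7.87 mA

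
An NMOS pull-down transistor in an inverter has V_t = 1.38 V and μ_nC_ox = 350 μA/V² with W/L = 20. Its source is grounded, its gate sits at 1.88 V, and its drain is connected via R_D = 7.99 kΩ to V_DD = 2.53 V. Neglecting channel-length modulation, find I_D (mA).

I_D = 0.305 mA

V_GS = V_G = 1.88 V, so V_ov = 1.88 − 1.38 = 0.5 V.
k_n = μ_nC_ox · (W/L) = 7 mA/V².
Assume saturation: I_D = ½ k_n V_ov² = 0.5 × 7 × 0.5² = 0.875 mA, giving V_DS = V_DD − I_D R_D = 2.53 − 0.875 × 7.99 = -4.46 V.
But -4.46 V < V_ov = 0.5 V, so the device is actually in triode.
In triode I_D = k_n[V_ov V_DS − ½ V_DS²] and I_D = (V_DD − V_DS)/R_D. Equating: 28 V_DS² − 28.96 V_DS + 2.53 = 0, giving V_DS = 0.0963 V (the root below V_ov).
I_D = (2.53 − 0.0963) / 7.99 = 0.305 mA.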